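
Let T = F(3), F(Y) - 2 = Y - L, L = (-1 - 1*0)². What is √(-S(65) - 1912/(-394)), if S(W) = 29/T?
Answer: I*√372133/394 ≈ 1.5483*I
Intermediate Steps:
L = 1 (L = (-1 + 0)² = (-1)² = 1)
F(Y) = 1 + Y (F(Y) = 2 + (Y - 1*1) = 2 + (Y - 1) = 2 + (-1 + Y) = 1 + Y)
T = 4 (T = 1 + 3 = 4)
S(W) = 29/4
√(-S(65) - 1912/(-394)) = √(-1*29/4 - 1912/(-394)) = √(-29/4 - 1912*(-1/394)) = √(-29/4 + 956/197) = √(-1889/788) = I*√372133/394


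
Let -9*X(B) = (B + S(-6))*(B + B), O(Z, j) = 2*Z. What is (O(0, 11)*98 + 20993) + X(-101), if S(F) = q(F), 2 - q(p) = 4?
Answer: 168131/9 ≈ 18681.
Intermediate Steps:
q(p) = -2 (q(p) = 2 - 1*4 = 2 - 4 = -2)
S(F) = -2
X(B) = -2*B*(-2 + B)/9 (X(B) = -(B - 2)*(B + B)/9 = -(-2 + B)*2*B/9 = -2*B*(-2 + B)/9)
(O(0, 11)*98 + 20993) + X(-101) = ((2*0)*98 + 20993) + (2/9)*(-101)*(2 - 1*(-101)) = (0*98 + 20993) + (2/9)*(-101)*(2 + 101) = (0 + 20993) + (2/9)*(-101)*103 = 20993 - 20806/9 = 168131/9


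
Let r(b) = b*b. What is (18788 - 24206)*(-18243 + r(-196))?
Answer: -109297314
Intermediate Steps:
r(b) = b²
(18788 - 24206)*(-18243 + r(-196)) = (18788 - 24206)*(-18243 + (-196)²) = -5418*(-18243 + 38416) = -5418*20173 = -109297314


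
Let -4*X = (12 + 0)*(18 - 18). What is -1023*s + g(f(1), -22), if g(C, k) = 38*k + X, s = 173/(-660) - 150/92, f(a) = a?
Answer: 506039/460 ≈ 1100.1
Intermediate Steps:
s = -28729/15180 (s = 173*(-1/660) - 150*1/92 = -173/660 - 75/46 = -28729/15180 ≈ -1.8926)
X = 0 (X = -(12 + 0)*(18 - 18)/4 = -3*0 = -¼*0 = 0)
g(C, k) = 38*k (g(C, k) = 38*k + 0 = 38*k)
-1023*s + g(f(1), -22) = -1023*(-28729/15180) + 38*(-22) = 890599/460 - 836 = 506039/460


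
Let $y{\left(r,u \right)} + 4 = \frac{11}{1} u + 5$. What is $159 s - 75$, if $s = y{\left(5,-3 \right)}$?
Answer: $-5163$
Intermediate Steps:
$y{\left(r,u \right)} = 1 + 11 u$ ($y{\left(r,u \right)} = -4 + \left(\frac{11}{1} u + 5\right) = -4 + \left(11 \cdot 1 u + 5\right) = -4 + \left(11 u + 5\right) = -4 + \left(5 + 11 u\right) = 1 + 11 u$)
$s = -32$ ($s = 1 + 11 \left(-3\right) = 1 - 33 = -32$)
$159 s - 75 = 159 \left(-32\right) - 75 = -5088 - 75 = -5163$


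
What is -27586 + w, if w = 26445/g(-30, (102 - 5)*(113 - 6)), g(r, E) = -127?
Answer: -3529867/127 ≈ -27794.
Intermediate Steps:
w = -26445/127 (w = 26445/(-127) = 26445*(-1/127) = -26445/127 ≈ -208.23)
-27586 + w = -27586 - 26445/127 = -3529867/127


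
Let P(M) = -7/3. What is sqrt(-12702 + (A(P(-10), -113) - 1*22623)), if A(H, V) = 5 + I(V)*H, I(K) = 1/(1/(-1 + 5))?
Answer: 2*I*sqrt(79491)/3 ≈ 187.96*I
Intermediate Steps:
I(K) = 4 (I(K) = 1/(1/4) = 4)
P(M) = -7/3 (P(M) = -7*1/3 = -7/3)
A(H, V) = 5 + 4*H
sqrt(-12702 + (A(P(-10), -113) - 1*22623)) = sqrt(-12702 + ((5 + 4*(-7/3)) - 1*22623)) = sqrt(-12702 + ((5 - 28/3) - 22623)) = sqrt(-12702 + (-13/3 - 22623)) = sqrt(-12702 - 67882/3) = sqrt(-105988/3) = 2*I*sqrt(79491)/3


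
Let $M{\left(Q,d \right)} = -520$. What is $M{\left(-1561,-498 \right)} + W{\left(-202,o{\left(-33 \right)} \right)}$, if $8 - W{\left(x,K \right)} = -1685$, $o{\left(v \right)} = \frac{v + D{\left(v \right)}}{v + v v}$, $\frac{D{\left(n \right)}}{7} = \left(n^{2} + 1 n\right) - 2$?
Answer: $1173$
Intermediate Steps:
$D{\left(n \right)} = -14 + 7 n + 7 n^{2}$ ($D{\left(n \right)} = 7 \left(\left(n^{2} + 1 n\right) - 2\right) = 7 \left(\left(n^{2} + n\right) - 2\right) = 7 \left(\left(n + n^{2}\right) - 2\right) = 7 \left(-2 + n + n^{2}\right) = -14 + 7 n + 7 n^{2}$)
$o{\left(v \right)} = \frac{-14 + 7 v^{2} + 8 v}{v + v^{2}}$ ($o{\left(v \right)} = \frac{v + \left(-14 + 7 v + 7 v^{2}\right)}{v + v v} = \frac{-14 + 7 v^{2} + 8 v}{v + v^{2}}$)
$W{\left(x,K \right)} = 1693$ ($W{\left(x,K \right)} = 8 - -1685 = 8 + 1685 = 1693$)
$M{\left(-1561,-498 \right)} + W{\left(-202,o{\left(-33 \right)} \right)} = -520 + 1693 = 1173$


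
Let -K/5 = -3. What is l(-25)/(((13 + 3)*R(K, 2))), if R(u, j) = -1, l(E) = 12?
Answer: -¾ ≈ -0.75000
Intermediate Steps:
K = 15 (K = -5*(-3) = 15)
l(-25)/(((13 + 3)*R(K, 2))) = 12/(((13 + 3)*(-1))) = 12/((16*(-1))) = 12/(-16) = 12*(-1/16) = -¾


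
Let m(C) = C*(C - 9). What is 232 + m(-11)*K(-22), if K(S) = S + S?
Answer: -9448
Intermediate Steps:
m(C) = C*(-9 + C)
K(S) = 2*S
232 + m(-11)*K(-22) = 232 + (-11*(-9 - 11))*(2*(-22)) = 232 - 11*(-20)*(-44) = 232 + 220*(-44) = 232 - 9680 = -9448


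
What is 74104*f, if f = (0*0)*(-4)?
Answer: 0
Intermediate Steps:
f = 0 (f = 0*(-4) = 0)
74104*f = 74104*0 = 0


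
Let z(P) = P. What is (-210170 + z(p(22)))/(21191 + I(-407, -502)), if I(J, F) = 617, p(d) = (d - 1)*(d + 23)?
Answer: -209225/21808 ≈ -9.5940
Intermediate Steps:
p(d) = (-1 + d)*(23 + d)
(-210170 + z(p(22)))/(21191 + I(-407, -502)) = (-210170 + (-23 + 22² + 22*22))/(21191 + 617) = (-210170 + (-23 + 484 + 484))/21808 = (-210170 + 945)*(1/21808) = -209225*1/21808 = -209225/21808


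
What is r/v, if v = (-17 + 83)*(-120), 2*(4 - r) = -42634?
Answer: -2369/880 ≈ -2.6920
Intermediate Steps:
r = 21321 (r = 4 - ½*(-42634) = 4 + 21317 = 21321)
v = -7920 (v = 66*(-120) = -7920)
r/v = 21321/(-7920) = 21321*(-1/7920) = -2369/880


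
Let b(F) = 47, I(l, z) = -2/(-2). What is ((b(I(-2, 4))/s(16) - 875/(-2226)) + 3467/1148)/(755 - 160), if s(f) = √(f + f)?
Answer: 623003/108606540 + 47*√2/4760 ≈ 0.019700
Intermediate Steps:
I(l, z) = 1 (I(l, z) = -2*(-½) = 1)
s(f) = √2*√f (s(f) = √(2*f) = √2*√f)
((b(I(-2, 4))/s(16) - 875/(-2226)) + 3467/1148)/(755 - 160) = ((47/((√2*√16)) - 875/(-2226)) + 3467/1148)/(755 - 160) = ((47/((√2*4)) - 875*(-1/2226)) + 3467*(1/1148))/595 = ((47/((4*√2)) + 125/318) + 3467/1148)*(1/595) = ((47*(√2/8) + 125/318) + 3467/1148)*(1/595) = ((47*√2/8 + 125/318) + 3467/1148)*(1/595) = ((125/318 + 47*√2/8) + 3467/1148)*(1/595) = (623003/182532 + 47*√2/8)*(1/595) = 623003/108606540 + 47*√2/4760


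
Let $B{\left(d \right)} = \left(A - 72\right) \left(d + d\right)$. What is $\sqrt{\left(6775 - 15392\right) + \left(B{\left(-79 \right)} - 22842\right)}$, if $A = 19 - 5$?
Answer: $7 i \sqrt{455} \approx 149.32 i$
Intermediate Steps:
$A = 14$ ($A = 19 - 5 = 14$)
$B{\left(d \right)} = - 116 d$ ($B{\left(d \right)} = \left(14 - 72\right) \left(d + d\right) = - 58 \cdot 2 d = - 116 d$)
$\sqrt{\left(6775 - 15392\right) + \left(B{\left(-79 \right)} - 22842\right)} = \sqrt{\left(6775 - 15392\right) - 13678} = \sqrt{-8617 + \left(9164 - 22842\right)} = \sqrt{-8617 - 13678} = \sqrt{-22295} = 7 i \sqrt{455}$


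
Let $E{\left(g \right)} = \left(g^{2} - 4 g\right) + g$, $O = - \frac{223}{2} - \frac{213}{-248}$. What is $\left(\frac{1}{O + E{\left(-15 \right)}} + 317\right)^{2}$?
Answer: $\frac{156960931844025}{1561909441} \approx 1.0049 \cdot 10^{5}$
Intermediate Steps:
$O = - \frac{27439}{248}$ ($O = \left(-223\right) \frac{1}{2} - - \frac{213}{248} = - \frac{223}{2} + \frac{213}{248} = - \frac{27439}{248} \approx -110.64$)
$E{\left(g \right)} = g^{2} - 3 g$
$\left(\frac{1}{O + E{\left(-15 \right)}} + 317\right)^{2} = \left(\frac{1}{- \frac{27439}{248} - 15 \left(-3 - 15\right)} + 317\right)^{2} = \left(\frac{1}{- \frac{27439}{248} - -270} + 317\right)^{2} = \left(\frac{1}{- \frac{27439}{248} + 270} + 317\right)^{2} = \left(\frac{1}{\frac{39521}{248}} + 317\right)^{2} = \left(\frac{248}{39521} + 317\right)^{2} = \left(\frac{12528405}{39521}\right)^{2} = \frac{156960931844025}{1561909441}$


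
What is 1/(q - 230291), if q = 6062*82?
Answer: 1/266793 ≈ 3.7482e-6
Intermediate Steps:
q = 497084
1/(q - 230291) = 1/(497084 - 230291) = 1/266793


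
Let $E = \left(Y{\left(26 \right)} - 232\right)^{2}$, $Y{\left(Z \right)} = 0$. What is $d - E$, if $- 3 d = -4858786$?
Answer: $\frac{4697314}{3} \approx 1.5658 \cdot 10^{6}$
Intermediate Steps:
$d = \frac{4858786}{3}$ ($d = \left(- \frac{1}{3}\right) \left(-4858786\right) = \frac{4858786}{3} \approx 1.6196 \cdot 10^{6}$)
$E = 53824$ ($E = \left(0 - 232\right)^{2} = \left(-232\right)^{2} = 53824$)
$d - E = \frac{4858786}{3} - 53824 = \frac{4697314}{3}$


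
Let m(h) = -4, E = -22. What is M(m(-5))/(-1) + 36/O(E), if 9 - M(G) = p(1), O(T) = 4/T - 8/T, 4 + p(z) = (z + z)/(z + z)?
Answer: 186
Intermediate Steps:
p(z) = -3 (p(z) = -4 + (z + z)/(z + z) = -4 + (2*z)/((2*z)) = -4 + (2*z)*(1/(2*z)) = -4 + 1 = -3)
O(T) = -4/T
M(G) = 12 (M(G) = 9 - 1*(-3) = 9 + 3 = 12)
M(m(-5))/(-1) + 36/O(E) = 12/(-1) + 36/((-4/(-22))) = 12*(-1) + 36/((-4*(-1/22))) = -12 + 36/(2/11) = -12 + 36*(11/2) = -12 + 198 = 186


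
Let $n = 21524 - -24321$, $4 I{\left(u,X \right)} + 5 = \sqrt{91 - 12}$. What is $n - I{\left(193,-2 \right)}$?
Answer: $\frac{183385}{4} - \frac{\sqrt{79}}{4} \approx 45844.0$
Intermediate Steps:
$I{\left(u,X \right)} = - \frac{5}{4} + \frac{\sqrt{79}}{4}$ ($I{\left(u,X \right)} = - \frac{5}{4} + \frac{\sqrt{91 - 12}}{4} = - \frac{5}{4} + \frac{\sqrt{79}}{4}$)
$n = 45845$ ($n = 21524 + 24321 = 45845$)
$n - I{\left(193,-2 \right)} = 45845 - \left(- \frac{5}{4} + \frac{\sqrt{79}}{4}\right) = 45845 + \left(\frac{5}{4} - \frac{\sqrt{79}}{4}\right) = \frac{183385}{4} - \frac{\sqrt{79}}{4}$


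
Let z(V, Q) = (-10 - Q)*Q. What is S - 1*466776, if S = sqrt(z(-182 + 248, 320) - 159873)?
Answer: -466776 + 3*I*sqrt(29497) ≈ -4.6678e+5 + 515.24*I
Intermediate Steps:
z(V, Q) = Q*(-10 - Q)
S = 3*I*sqrt(29497) (S = sqrt(-1*320*(10 + 320) - 159873) = sqrt(-1*320*330 - 159873) = sqrt(-105600 - 159873) = sqrt(-265473) = 3*I*sqrt(29497) ≈ 515.24*I)
S - 1*466776 = 3*I*sqrt(29497) - 1*466776 = 3*I*sqrt(29497) - 466776 = -466776 + 3*I*sqrt(29497)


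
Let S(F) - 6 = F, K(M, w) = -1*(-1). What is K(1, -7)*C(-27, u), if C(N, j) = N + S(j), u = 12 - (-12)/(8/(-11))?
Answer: -51/2 ≈ -25.500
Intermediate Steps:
K(M, w) = 1
S(F) = 6 + F
u = -9/2 (u = 12 - (-12)/(8*(-1/11)) = 12 - (-12)/(-8/11) = 12 - (-12)*(-11)/8 = 12 - 1*33/2 = 12 - 33/2 = -9/2 ≈ -4.5000)
C(N, j) = 6 + N + j (C(N, j) = N + (6 + j) = 6 + N + j)
K(1, -7)*C(-27, u) = 1*(6 - 27 - 9/2) = 1*(-51/2) = -51/2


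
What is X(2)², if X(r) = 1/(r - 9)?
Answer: 1/49 ≈ 0.020408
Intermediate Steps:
X(r) = 1/(-9 + r)
X(2)² = (1/(-9 + 2))² = (1/(-7))² = (-⅐)² = 1/49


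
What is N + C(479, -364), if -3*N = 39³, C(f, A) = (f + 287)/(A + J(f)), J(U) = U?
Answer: -2273129/115 ≈ -19766.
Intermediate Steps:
C(f, A) = (287 + f)/(A + f) (C(f, A) = (f + 287)/(A + f) = (287 + f)/(A + f))
N = -19773 (N = -⅓*39³ = -⅓*59319 = -19773)
N + C(479, -364) = -19773 + (287 + 479)/(-364 + 479) = -19773 + 766/115 = -2273129/115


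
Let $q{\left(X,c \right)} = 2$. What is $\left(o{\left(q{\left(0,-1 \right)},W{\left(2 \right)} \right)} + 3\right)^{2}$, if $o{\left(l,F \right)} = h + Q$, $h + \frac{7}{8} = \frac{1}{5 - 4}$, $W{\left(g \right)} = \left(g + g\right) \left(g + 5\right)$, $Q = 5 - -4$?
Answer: $\frac{9409}{64} \approx 147.02$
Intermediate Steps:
$Q = 9$ ($Q = 5 + 4 = 9$)
$W{\left(g \right)} = 2 g \left(5 + g\right)$
$h = \frac{1}{8}$ ($h = - \frac{7}{8} + \frac{1}{5 - 4} = - \frac{7}{8} + 1^{-1} = - \frac{7}{8} + 1 = \frac{1}{8} \approx 0.125$)
$o{\left(l,F \right)} = \frac{73}{8}$ ($o{\left(l,F \right)} = \frac{1}{8} + 9 = \frac{73}{8}$)
$\left(o{\left(q{\left(0,-1 \right)},W{\left(2 \right)} \right)} + 3\right)^{2} = \left(\frac{73}{8} + 3\right)^{2} = \left(\frac{97}{8}\right)^{2} = \frac{9409}{64}$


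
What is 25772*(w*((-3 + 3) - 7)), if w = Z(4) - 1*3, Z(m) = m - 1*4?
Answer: 541212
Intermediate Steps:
Z(m) = -4 + m (Z(m) = m - 4 = -4 + m)
w = -3 (w = (-4 + 4) - 1*3 = 0 - 3 = -3)
25772*(w*((-3 + 3) - 7)) = 25772*(-3*((-3 + 3) - 7)) = 25772*(-3*(0 - 7)) = 25772*(-3*(-7)) = 25772*21 = 541212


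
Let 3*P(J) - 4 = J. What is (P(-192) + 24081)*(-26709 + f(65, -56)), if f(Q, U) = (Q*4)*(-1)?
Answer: -1943251295/3 ≈ -6.4775e+8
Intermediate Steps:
f(Q, U) = -4*Q (f(Q, U) = (4*Q)*(-1) = -4*Q)
P(J) = 4/3 + J/3
(P(-192) + 24081)*(-26709 + f(65, -56)) = ((4/3 + (⅓)*(-192)) + 24081)*(-26709 - 4*65) = ((4/3 - 64) + 24081)*(-26709 - 260) = (-188/3 + 24081)*(-26969) = (72055/3)*(-26969) = -1943251295/3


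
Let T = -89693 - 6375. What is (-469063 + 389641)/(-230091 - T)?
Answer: 79422/134023 ≈ 0.59260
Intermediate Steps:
T = -96068
(-469063 + 389641)/(-230091 - T) = (-469063 + 389641)/(-230091 - 1*(-96068)) = -79422/(-230091 + 96068) = -79422/(-134023) = -79422*(-1/134023) = 79422/134023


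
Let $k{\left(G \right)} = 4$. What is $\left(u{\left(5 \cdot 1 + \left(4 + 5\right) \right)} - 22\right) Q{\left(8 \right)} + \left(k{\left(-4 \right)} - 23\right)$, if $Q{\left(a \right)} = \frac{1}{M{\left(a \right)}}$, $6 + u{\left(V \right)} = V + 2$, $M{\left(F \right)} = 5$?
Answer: $- \frac{107}{5} \approx -21.4$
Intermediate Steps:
$u{\left(V \right)} = -4 + V$ ($u{\left(V \right)} = -6 + \left(V + 2\right) = -6 + \left(2 + V\right) = -4 + V$)
$Q{\left(a \right)} = \frac{1}{5}$
$\left(u{\left(5 \cdot 1 + \left(4 + 5\right) \right)} - 22\right) Q{\left(8 \right)} + \left(k{\left(-4 \right)} - 23\right) = \left(\left(-4 + \left(5 \cdot 1 + \left(4 + 5\right)\right)\right) - 22\right) \frac{1}{5} + \left(4 - 23\right) = \left(\left(-4 + \left(5 + 9\right)\right) - 22\right) \frac{1}{5} + \left(4 - 23\right) = \left(\left(-4 + 14\right) - 22\right) \frac{1}{5} - 19 = \left(10 - 22\right) \frac{1}{5} - 19 = \left(-12\right) \frac{1}{5} - 19 = - \frac{12}{5} - 19 = - \frac{107}{5}$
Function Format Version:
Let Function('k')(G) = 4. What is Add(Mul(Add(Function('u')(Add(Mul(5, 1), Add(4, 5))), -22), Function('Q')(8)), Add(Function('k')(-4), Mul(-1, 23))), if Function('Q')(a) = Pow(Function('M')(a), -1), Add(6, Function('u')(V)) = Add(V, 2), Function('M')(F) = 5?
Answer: Rational(-107, 5) ≈ -21.400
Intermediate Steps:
Function('u')(V) = Add(-4, V) (Function('u')(V) = Add(-6, Add(V, 2)) = Add(-6, Add(2, V)) = Add(-4, V))
Function('Q')(a) = Rational(1, 5) (Function('Q')(a) = Pow(5, -1) = Rational(1, 5))
Add(Mul(Add(Function('u')(Add(Mul(5, 1), Add(4, 5))), -22), Function('Q')(8)), Add(Function('k')(-4), Mul(-1, 23))) = Add(Mul(Add(Add(-4, Add(Mul(5, 1), Add(4, 5))), -22), Rational(1, 5)), Add(4, Mul(-1, 23))) = Add(Mul(Add(Add(-4, Add(5, 9)), -22), Rational(1, 5)), Add(4, -23)) = Add(Mul(Add(Add(-4, 14), -22), Rational(1, 5)), -19) = Add(Mul(Add(10, -22), Rational(1, 5)), -19) = Add(Mul(-12, Rational(1, 5)), -19) = Add(Rational(-12, 5), -19) = Rational(-107, 5)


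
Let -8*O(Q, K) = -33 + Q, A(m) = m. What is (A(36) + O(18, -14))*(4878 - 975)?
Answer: 1182609/8 ≈ 1.4783e+5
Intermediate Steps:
O(Q, K) = 33/8 - Q/8 (O(Q, K) = -(-33 + Q)/8 = 33/8 - Q/8)
(A(36) + O(18, -14))*(4878 - 975) = (36 + (33/8 - ⅛*18))*(4878 - 975) = (36 + (33/8 - 9/4))*3903 = (36 + 15/8)*3903 = (303/8)*3903 = 1182609/8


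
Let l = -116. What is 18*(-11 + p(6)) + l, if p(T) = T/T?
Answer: -296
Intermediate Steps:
p(T) = 1
18*(-11 + p(6)) + l = 18*(-11 + 1) - 116 = 18*(-10) - 116 = -180 - 116 = -296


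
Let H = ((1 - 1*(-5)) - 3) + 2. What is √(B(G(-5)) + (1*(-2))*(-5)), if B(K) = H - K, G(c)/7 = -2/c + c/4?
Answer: √2095/10 ≈ 4.5771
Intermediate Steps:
H = 5 (H = ((1 + 5) - 3) + 2 = (6 - 3) + 2 = 3 + 2 = 5)
G(c) = -14/c + 7*c/4 (G(c) = 7*(-2/c + c/4) = -14/c + 7*c/4)
B(K) = 5 - K
√(B(G(-5)) + (1*(-2))*(-5)) = √((5 - (-14/(-5) + (7/4)*(-5))) + (1*(-2))*(-5)) = √((5 - (-14*(-⅕) - 35/4)) - 2*(-5)) = √((5 - (14/5 - 35/4)) + 10) = √((5 - 1*(-119/20)) + 10) = √((5 + 119/20) + 10) = √(219/20 + 10) = √(419/20) = √2095/10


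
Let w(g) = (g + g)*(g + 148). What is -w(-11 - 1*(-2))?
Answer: 2502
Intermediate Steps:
w(g) = 2*g*(148 + g) (w(g) = (2*g)*(148 + g) = 2*g*(148 + g))
-w(-11 - 1*(-2)) = -2*(-11 - 1*(-2))*(148 + (-11 - 1*(-2))) = -2*(-11 + 2)*(148 + (-11 + 2)) = -2*(-9)*(148 - 9) = -2*(-9)*139 = -1*(-2502) = 2502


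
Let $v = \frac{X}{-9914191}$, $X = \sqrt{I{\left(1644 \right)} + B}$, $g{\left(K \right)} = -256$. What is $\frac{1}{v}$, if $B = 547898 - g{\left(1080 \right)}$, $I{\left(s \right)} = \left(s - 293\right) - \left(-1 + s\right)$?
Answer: $- \frac{1416313 \sqrt{547862}}{78266} \approx -13394.0$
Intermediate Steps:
$I{\left(s \right)} = -292$ ($I{\left(s \right)} = \left(-293 + s\right) - \left(-1 + s\right) = -292$)
$B = 548154$ ($B = 547898 - -256 = 547898 + 256 = 548154$)
$X = \sqrt{547862}$ ($X = \sqrt{-292 + 548154} = \sqrt{547862} \approx 740.18$)
$v = - \frac{\sqrt{547862}}{9914191}$ ($v = \frac{\sqrt{547862}}{-9914191} = \sqrt{547862} \left(- \frac{1}{9914191}\right) = - \frac{\sqrt{547862}}{9914191} \approx -7.4658 \cdot 10^{-5}$)
$\frac{1}{v} = \frac{1}{\left(- \frac{1}{9914191}\right) \sqrt{547862}} = - \frac{1416313 \sqrt{547862}}{78266}$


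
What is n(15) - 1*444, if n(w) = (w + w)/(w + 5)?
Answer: -885/2 ≈ -442.50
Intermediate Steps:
n(w) = 2*w/(5 + w) (n(w) = (2*w)/(5 + w) = 2*w/(5 + w))
n(15) - 1*444 = 2*15/(5 + 15) - 1*444 = 2*15/20 - 444 = 2*15*(1/20) - 444 = 3/2 - 444 = -885/2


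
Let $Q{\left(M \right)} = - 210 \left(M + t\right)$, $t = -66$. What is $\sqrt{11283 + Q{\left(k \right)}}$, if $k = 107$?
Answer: $9 \sqrt{33} \approx 51.701$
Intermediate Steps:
$Q{\left(M \right)} = 13860 - 210 M$ ($Q{\left(M \right)} = - 210 \left(M - 66\right) = - 210 \left(-66 + M\right) = 13860 - 210 M$)
$\sqrt{11283 + Q{\left(k \right)}} = \sqrt{11283 + \left(13860 - 22470\right)} = \sqrt{11283 - 8610} = \sqrt{2673} = 9 \sqrt{33}$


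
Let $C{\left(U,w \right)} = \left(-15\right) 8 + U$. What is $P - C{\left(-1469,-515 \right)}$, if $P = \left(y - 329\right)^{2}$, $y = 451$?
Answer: $16473$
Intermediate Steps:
$C{\left(U,w \right)} = -120 + U$
$P = 14884$ ($P = \left(451 - 329\right)^{2} = 122^{2} = 14884$)
$P - C{\left(-1469,-515 \right)} = 14884 - \left(-120 - 1469\right) = 14884 - -1589 = 14884 + 1589 = 16473$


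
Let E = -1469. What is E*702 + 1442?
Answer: -1029796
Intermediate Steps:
E*702 + 1442 = -1469*702 + 1442 = -1031238 + 1442 = -1029796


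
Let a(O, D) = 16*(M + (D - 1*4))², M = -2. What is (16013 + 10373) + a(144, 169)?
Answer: 451490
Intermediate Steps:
a(O, D) = 16*(-6 + D)² (a(O, D) = 16*(-2 + (D - 1*4))² = 16*(-2 + (D - 4))² = 16*(-2 + (-4 + D))² = 16*(-6 + D)²)
(16013 + 10373) + a(144, 169) = (16013 + 10373) + 16*(-6 + 169)² = 26386 + 16*163² = 26386 + 16*26569 = 26386 + 425104 = 451490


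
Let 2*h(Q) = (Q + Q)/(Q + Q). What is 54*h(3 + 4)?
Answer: 27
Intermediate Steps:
h(Q) = ½ (h(Q) = ((Q + Q)/(Q + Q))/2 = ((2*Q)/((2*Q)))/2 = ((2*Q)*(1/(2*Q)))/2 = (½)*1 = ½)
54*h(3 + 4) = 54*(½) = 27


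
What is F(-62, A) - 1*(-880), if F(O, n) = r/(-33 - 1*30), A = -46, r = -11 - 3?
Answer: 7922/9 ≈ 880.22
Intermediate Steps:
r = -14
F(O, n) = 2/9 (F(O, n) = -14/(-33 - 1*30) = -14/(-33 - 30) = -14/(-63) = -14*(-1/63) = 2/9)
F(-62, A) - 1*(-880) = 2/9 - 1*(-880) = 2/9 + 880 = 7922/9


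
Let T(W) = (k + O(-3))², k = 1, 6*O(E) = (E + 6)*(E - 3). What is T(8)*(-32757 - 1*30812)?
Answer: -254276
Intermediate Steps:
O(E) = (-3 + E)*(6 + E)/6 (O(E) = ((E + 6)*(E - 3))/6 = ((6 + E)*(-3 + E))/6 = ((-3 + E)*(6 + E))/6 = (-3 + E)*(6 + E)/6)
T(W) = 4 (T(W) = (1 + (-3 + (½)*(-3) + (⅙)*(-3)²))² = (1 + (-3 - 3/2 + (⅙)*9))² = (1 + (-3 - 3/2 + 3/2))² = (1 - 3)² = (-2)² = 4)
T(8)*(-32757 - 1*30812) = 4*(-32757 - 1*30812) = 4*(-32757 - 30812) = 4*(-63569) = -254276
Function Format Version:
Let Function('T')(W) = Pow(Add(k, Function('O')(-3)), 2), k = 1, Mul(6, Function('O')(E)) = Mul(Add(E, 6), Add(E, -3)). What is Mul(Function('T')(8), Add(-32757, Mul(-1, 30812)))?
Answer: -254276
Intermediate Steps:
Function('O')(E) = Mul(Rational(1, 6), Add(-3, E), Add(6, E)) (Function('O')(E) = Mul(Rational(1, 6), Mul(Add(E, 6), Add(E, -3))) = Mul(Rational(1, 6), Mul(Add(6, E), Add(-3, E))) = Mul(Rational(1, 6), Mul(Add(-3, E), Add(6, E))) = Mul(Rational(1, 6), Add(-3, E), Add(6, E)))
Function('T')(W) = 4 (Function('T')(W) = Pow(Add(1, Add(-3, Mul(Rational(1, 2), -3), Mul(Rational(1, 6), Pow(-3, 2)))), 2) = Pow(Add(1, Add(-3, Rational(-3, 2), Mul(Rational(1, 6), 9))), 2) = Pow(Add(1, Add(-3, Rational(-3, 2), Rational(3, 2))), 2) = Pow(Add(1, -3), 2) = Pow(-2, 2) = 4)
Mul(Function('T')(8), Add(-32757, Mul(-1, 30812))) = Mul(4, Add(-32757, Mul(-1, 30812))) = Mul(4, Add(-32757, -30812)) = Mul(4, -63569) = -254276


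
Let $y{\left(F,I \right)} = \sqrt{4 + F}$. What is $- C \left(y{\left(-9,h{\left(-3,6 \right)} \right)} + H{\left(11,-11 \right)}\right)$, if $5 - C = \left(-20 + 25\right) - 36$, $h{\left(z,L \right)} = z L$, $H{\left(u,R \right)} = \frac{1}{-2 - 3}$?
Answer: $\frac{36}{5} - 36 i \sqrt{5} \approx 7.2 - 80.498 i$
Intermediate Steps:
$H{\left(u,R \right)} = - \frac{1}{5}$ ($H{\left(u,R \right)} = \frac{1}{-5} = - \frac{1}{5}$)
$h{\left(z,L \right)} = L z$
$C = 36$ ($C = 5 - \left(\left(-20 + 25\right) - 36\right) = 5 - \left(5 - 36\right) = 5 - -31 = 5 + 31 = 36$)
$- C \left(y{\left(-9,h{\left(-3,6 \right)} \right)} + H{\left(11,-11 \right)}\right) = \left(-1\right) 36 \left(\sqrt{4 - 9} - \frac{1}{5}\right) = - 36 \left(\sqrt{-5} - \frac{1}{5}\right) = - 36 \left(i \sqrt{5} - \frac{1}{5}\right) = - 36 \left(- \frac{1}{5} + i \sqrt{5}\right) = \frac{36}{5} - 36 i \sqrt{5}$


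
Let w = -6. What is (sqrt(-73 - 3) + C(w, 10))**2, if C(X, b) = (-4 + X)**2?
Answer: 9924 + 400*I*sqrt(19) ≈ 9924.0 + 1743.6*I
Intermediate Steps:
(sqrt(-73 - 3) + C(w, 10))**2 = (sqrt(-73 - 3) + (-4 - 6)**2)**2 = (sqrt(-76) + (-10)**2)**2 = (2*I*sqrt(19) + 100)**2 = (100 + 2*I*sqrt(19))**2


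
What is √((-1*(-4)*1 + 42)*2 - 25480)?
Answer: 2*I*√6347 ≈ 159.34*I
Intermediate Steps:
√((-1*(-4)*1 + 42)*2 - 25480) = √((4*1 + 42)*2 - 25480) = √((4 + 42)*2 - 25480) = √(46*2 - 25480) = √(92 - 25480) = √(-25388) = 2*I*√6347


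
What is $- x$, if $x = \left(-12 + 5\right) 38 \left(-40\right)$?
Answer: $-10640$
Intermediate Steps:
$x = 10640$ ($x = \left(-7\right) 38 \left(-40\right) = \left(-266\right) \left(-40\right) = 10640$)
$- x = \left(-1\right) 10640 = -10640$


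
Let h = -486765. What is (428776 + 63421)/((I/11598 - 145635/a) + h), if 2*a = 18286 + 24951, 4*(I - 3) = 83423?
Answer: -987273797396088/976387920404305 ≈ -1.0111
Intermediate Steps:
I = 83435/4 (I = 3 + (1/4)*83423 = 3 + 83423/4 = 83435/4 ≈ 20859.)
a = 43237/2 (a = (18286 + 24951)/2 = (1/2)*43237 = 43237/2 ≈ 21619.)
(428776 + 63421)/((I/11598 - 145635/a) + h) = (428776 + 63421)/(((83435/4)/11598 - 145635/43237/2) - 486765) = 492197/(((83435/4)*(1/11598) - 145635*2/43237) - 486765) = 492197/((83435/46392 - 291270/43237) - 486765) = 492197/(-9905118745/2005850904 - 486765) = 492197/(-976387920404305/2005850904) = 492197*(-2005850904/976387920404305) = -987273797396088/976387920404305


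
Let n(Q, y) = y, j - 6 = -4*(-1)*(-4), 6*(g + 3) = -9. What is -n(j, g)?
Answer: 9/2 ≈ 4.5000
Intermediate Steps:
g = -9/2 (g = -3 + (⅙)*(-9) = -3 - 3/2 = -9/2 ≈ -4.5000)
j = -10 (j = 6 - 4*(-1)*(-4) = 6 + 4*(-4) = 6 - 16 = -10)
-n(j, g) = -1*(-9/2) = 9/2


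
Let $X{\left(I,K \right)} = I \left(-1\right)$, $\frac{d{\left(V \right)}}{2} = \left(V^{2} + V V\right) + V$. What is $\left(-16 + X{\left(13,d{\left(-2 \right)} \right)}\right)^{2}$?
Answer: $841$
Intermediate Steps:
$d{\left(V \right)} = 2 V + 4 V^{2}$ ($d{\left(V \right)} = 2 \left(\left(V^{2} + V V\right) + V\right) = 2 \left(\left(V^{2} + V^{2}\right) + V\right) = 2 \left(2 V^{2} + V\right) = 2 \left(V + 2 V^{2}\right) = 2 V + 4 V^{2}$)
$X{\left(I,K \right)} = - I$
$\left(-16 + X{\left(13,d{\left(-2 \right)} \right)}\right)^{2} = \left(-16 - 13\right)^{2} = \left(-29\right)^{2} = 841$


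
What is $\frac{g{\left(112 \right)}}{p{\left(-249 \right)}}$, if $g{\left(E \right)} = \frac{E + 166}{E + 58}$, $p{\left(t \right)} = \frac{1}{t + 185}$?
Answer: $- \frac{8896}{85} \approx -104.66$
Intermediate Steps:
$p{\left(t \right)} = \frac{1}{185 + t}$
$g{\left(E \right)} = \frac{166 + E}{58 + E}$
$\frac{g{\left(112 \right)}}{p{\left(-249 \right)}} = \frac{\frac{1}{58 + 112} \left(166 + 112\right)}{\frac{1}{185 - 249}} = \frac{\frac{1}{170} \cdot 278}{\frac{1}{-64}} = \frac{\frac{1}{170} \cdot 278}{- \frac{1}{64}} = \frac{139}{85} \left(-64\right) = - \frac{8896}{85}$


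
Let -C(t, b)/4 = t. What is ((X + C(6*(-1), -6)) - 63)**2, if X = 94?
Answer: 3025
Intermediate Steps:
C(t, b) = -4*t
((X + C(6*(-1), -6)) - 63)**2 = ((94 - 24*(-1)) - 63)**2 = ((94 - 4*(-6)) - 63)**2 = ((94 + 24) - 63)**2 = (118 - 63)**2 = 55**2 = 3025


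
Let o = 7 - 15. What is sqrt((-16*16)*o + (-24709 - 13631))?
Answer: 2*I*sqrt(9073) ≈ 190.5*I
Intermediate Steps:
o = -8
sqrt((-16*16)*o + (-24709 - 13631)) = sqrt(-16*16*(-8) + (-24709 - 13631)) = sqrt(-256*(-8) - 38340) = sqrt(2048 - 38340) = sqrt(-36292) = 2*I*sqrt(9073)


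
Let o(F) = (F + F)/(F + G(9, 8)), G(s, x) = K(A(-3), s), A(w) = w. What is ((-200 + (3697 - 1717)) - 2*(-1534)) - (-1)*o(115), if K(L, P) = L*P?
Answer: 213427/44 ≈ 4850.6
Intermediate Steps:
G(s, x) = -3*s
o(F) = 2*F/(-27 + F) (o(F) = (F + F)/(F - 3*9) = (2*F)/(F - 27) = (2*F)/(-27 + F) = 2*F/(-27 + F))
((-200 + (3697 - 1717)) - 2*(-1534)) - (-1)*o(115) = ((-200 + (3697 - 1717)) - 2*(-1534)) - (-1)*2*115/(-27 + 115) = ((-200 + 1980) + 3068) - (-1)*2*115/88 = (1780 + 3068) - (-1)*2*115*(1/88) = 4848 - (-1)*115/44 = 4848 - 1*(-115/44) = 4848 + 115/44 = 213427/44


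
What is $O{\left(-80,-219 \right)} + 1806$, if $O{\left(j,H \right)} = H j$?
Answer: $19326$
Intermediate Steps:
$O{\left(-80,-219 \right)} + 1806 = \left(-219\right) \left(-80\right) + 1806 = 17520 + 1806 = 19326$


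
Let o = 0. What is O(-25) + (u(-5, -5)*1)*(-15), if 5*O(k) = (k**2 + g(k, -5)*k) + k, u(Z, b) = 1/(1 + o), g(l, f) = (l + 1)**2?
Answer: -2775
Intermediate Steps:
g(l, f) = (1 + l)**2
u(Z, b) = 1 (u(Z, b) = 1/(1 + 0) = 1/1 = 1)
O(k) = k/5 + k**2/5 + k*(1 + k)**2/5 (O(k) = ((k**2 + (1 + k)**2*k) + k)/5 = ((k**2 + k*(1 + k)**2) + k)/5 = (k + k**2 + k*(1 + k)**2)/5 = k/5 + k**2/5 + k*(1 + k)**2/5)
O(-25) + (u(-5, -5)*1)*(-15) = (1/5)*(-25)*(1 - 25 + (1 - 25)**2) + (1*1)*(-15) = (1/5)*(-25)*(1 - 25 + (-24)**2) + 1*(-15) = (1/5)*(-25)*(1 - 25 + 576) - 15 = (1/5)*(-25)*552 - 15 = -2760 - 15 = -2775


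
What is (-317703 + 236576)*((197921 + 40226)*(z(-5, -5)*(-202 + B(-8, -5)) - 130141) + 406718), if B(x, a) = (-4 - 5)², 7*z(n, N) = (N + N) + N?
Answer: 2509301423218538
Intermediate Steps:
z(n, N) = 3*N/7 (z(n, N) = ((N + N) + N)/7 = (2*N + N)/7 = (3*N)/7 = 3*N/7)
B(x, a) = 81 (B(x, a) = (-9)² = 81)
(-317703 + 236576)*((197921 + 40226)*(z(-5, -5)*(-202 + B(-8, -5)) - 130141) + 406718) = (-317703 + 236576)*((197921 + 40226)*(((3/7)*(-5))*(-202 + 81) - 130141) + 406718) = -81127*(238147*(-15/7*(-121) - 130141) + 406718) = -81127*(238147*(1815/7 - 130141) + 406718) = -81127*(238147*(-909172/7) + 406718) = -81127*(-30930940612 + 406718) = -81127*(-30930533894) = 2509301423218538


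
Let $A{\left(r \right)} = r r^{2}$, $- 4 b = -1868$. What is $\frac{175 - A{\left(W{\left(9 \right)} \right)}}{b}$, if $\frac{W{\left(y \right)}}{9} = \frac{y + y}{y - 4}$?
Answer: $- \frac{4229653}{58375} \approx -72.457$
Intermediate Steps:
$W{\left(y \right)} = \frac{18 y}{-4 + y}$ ($W{\left(y \right)} = 9 \frac{y + y}{y - 4} = 9 \frac{2 y}{-4 + y} = \frac{18 y}{-4 + y}$)
$b = 467$ ($b = \left(- \frac{1}{4}\right) \left(-1868\right) = 467$)
$A{\left(r \right)} = r^{3}$
$\frac{175 - A{\left(W{\left(9 \right)} \right)}}{b} = \frac{175 - \left(18 \cdot 9 \frac{1}{-4 + 9}\right)^{3}}{467} = \left(175 - \left(18 \cdot 9 \cdot \frac{1}{5}\right)^{3}\right) \frac{1}{467} = \left(175 - \left(\frac{162}{5}\right)^{3}\right) \frac{1}{467} = \left(175 - \frac{4251528}{125}\right) \frac{1}{467} = \left(- \frac{4229653}{125}\right) \frac{1}{467} = - \frac{4229653}{58375}$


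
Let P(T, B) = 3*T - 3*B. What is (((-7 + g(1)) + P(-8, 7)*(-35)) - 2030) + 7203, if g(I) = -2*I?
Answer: 6739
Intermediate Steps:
P(T, B) = -3*B + 3*T
(((-7 + g(1)) + P(-8, 7)*(-35)) - 2030) + 7203 = (((-7 - 2*1) + (-3*7 + 3*(-8))*(-35)) - 2030) + 7203 = (((-7 - 2) + (-21 - 24)*(-35)) - 2030) + 7203 = ((-9 - 45*(-35)) - 2030) + 7203 = ((-9 + 1575) - 2030) + 7203 = (1566 - 2030) + 7203 = -464 + 7203 = 6739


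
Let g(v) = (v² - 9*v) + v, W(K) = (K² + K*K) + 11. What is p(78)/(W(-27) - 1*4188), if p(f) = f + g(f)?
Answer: -5538/2719 ≈ -2.0368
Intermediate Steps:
W(K) = 11 + 2*K² (W(K) = (K² + K²) + 11 = 2*K² + 11 = 11 + 2*K²)
g(v) = v² - 8*v
p(f) = f + f*(-8 + f)
p(78)/(W(-27) - 1*4188) = (78*(-7 + 78))/((11 + 2*(-27)²) - 1*4188) = (78*71)/((11 + 2*729) - 4188) = 5538/((11 + 1458) - 4188) = 5538/(1469 - 4188) = 5538/(-2719) = 5538*(-1/2719) = -5538/2719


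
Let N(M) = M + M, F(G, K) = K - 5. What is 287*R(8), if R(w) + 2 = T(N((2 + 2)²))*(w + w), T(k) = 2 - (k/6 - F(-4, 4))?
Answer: -61418/3 ≈ -20473.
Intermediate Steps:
F(G, K) = -5 + K
N(M) = 2*M
T(k) = 1 - k/6 (T(k) = 2 - (k/6 - (-5 + 4)) = 2 - (k*(⅙) - 1*(-1)) = 2 - (k/6 + 1) = 2 - (1 + k/6) = 2 + (-1 - k/6) = 1 - k/6)
R(w) = -2 - 26*w/3 (R(w) = -2 + (1 - (2 + 2)²/3)*(w + w) = -2 + (1 - 4²/3)*(2*w) = -2 + (1 - 16/3)*(2*w) = -2 - 26*w/3)
287*R(8) = 287*(-2 - 26/3*8) = 287*(-2 - 208/3) = 287*(-214/3) = -61418/3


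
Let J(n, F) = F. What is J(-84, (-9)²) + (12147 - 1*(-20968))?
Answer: 33196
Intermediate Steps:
J(-84, (-9)²) + (12147 - 1*(-20968)) = (-9)² + (12147 - 1*(-20968)) = 81 + (12147 + 20968) = 81 + 33115 = 33196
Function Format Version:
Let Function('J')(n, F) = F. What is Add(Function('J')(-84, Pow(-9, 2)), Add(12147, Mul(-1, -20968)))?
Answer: 33196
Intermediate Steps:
Add(Function('J')(-84, Pow(-9, 2)), Add(12147, Mul(-1, -20968))) = Add(Pow(-9, 2), Add(12147, Mul(-1, -20968))) = Add(81, Add(12147, 20968)) = Add(81, 33115) = 33196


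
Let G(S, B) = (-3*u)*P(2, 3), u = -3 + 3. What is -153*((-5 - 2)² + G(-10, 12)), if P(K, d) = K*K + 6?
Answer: -7497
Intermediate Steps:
u = 0
P(K, d) = 6 + K² (P(K, d) = K² + 6 = 6 + K²)
G(S, B) = 0 (G(S, B) = (-3*0)*(6 + 2²) = 0*(6 + 4) = 0*10 = 0)
-153*((-5 - 2)² + G(-10, 12)) = -153*((-5 - 2)² + 0) = -153*((-7)² + 0) = -153*(49 + 0) = -153*49 = -7497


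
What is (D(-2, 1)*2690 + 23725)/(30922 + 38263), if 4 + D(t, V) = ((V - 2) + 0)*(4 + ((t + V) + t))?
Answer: 15/101 ≈ 0.14851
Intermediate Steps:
D(t, V) = -4 + (-2 + V)*(4 + V + 2*t) (D(t, V) = -4 + ((V - 2) + 0)*(4 + ((t + V) + t)) = -4 + ((-2 + V) + 0)*(4 + ((V + t) + t)) = -4 + (-2 + V)*(4 + (V + 2*t)) = -4 + (-2 + V)*(4 + V + 2*t))
(D(-2, 1)*2690 + 23725)/(30922 + 38263) = ((-12 + 1² - 4*(-2) + 2*1 + 2*1*(-2))*2690 + 23725)/(30922 + 38263) = ((-12 + 1 + 8 + 2 - 4)*2690 + 23725)/69185 = (-5*2690 + 23725)*(1/69185) = (-13450 + 23725)*(1/69185) = 10275*(1/69185) = 15/101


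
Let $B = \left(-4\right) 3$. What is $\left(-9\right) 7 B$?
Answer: $756$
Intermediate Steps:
$B = -12$
$\left(-9\right) 7 B = \left(-9\right) 7 \left(-12\right) = \left(-63\right) \left(-12\right) = 756$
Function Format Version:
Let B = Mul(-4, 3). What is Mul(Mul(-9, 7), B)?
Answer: 756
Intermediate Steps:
B = -12
Mul(Mul(-9, 7), B) = Mul(Mul(-9, 7), -12) = Mul(-63, -12) = 756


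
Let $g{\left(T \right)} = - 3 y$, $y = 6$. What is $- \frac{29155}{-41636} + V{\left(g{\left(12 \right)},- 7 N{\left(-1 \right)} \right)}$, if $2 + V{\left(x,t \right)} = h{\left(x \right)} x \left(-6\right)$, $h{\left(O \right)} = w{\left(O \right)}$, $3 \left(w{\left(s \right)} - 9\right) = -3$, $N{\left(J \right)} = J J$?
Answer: $\frac{5131341}{5948} \approx 862.7$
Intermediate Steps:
$N{\left(J \right)} = J^{2}$
$g{\left(T \right)} = -18$ ($g{\left(T \right)} = \left(-3\right) 6 = -18$)
$w{\left(s \right)} = 8$ ($w{\left(s \right)} = 9 + \frac{1}{3} \left(-3\right) = 9 - 1 = 8$)
$h{\left(O \right)} = 8$
$V{\left(x,t \right)} = -2 - 48 x$ ($V{\left(x,t \right)} = -2 + 8 x \left(-6\right) = -2 - 48 x$)
$- \frac{29155}{-41636} + V{\left(g{\left(12 \right)},- 7 N{\left(-1 \right)} \right)} = - \frac{29155}{-41636} - -862 = \left(-29155\right) \left(- \frac{1}{41636}\right) + \left(-2 + 864\right) = \frac{4165}{5948} + 862 = \frac{5131341}{5948}$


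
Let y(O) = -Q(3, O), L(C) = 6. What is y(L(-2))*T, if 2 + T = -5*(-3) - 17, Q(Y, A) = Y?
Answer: 12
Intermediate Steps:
T = -4 (T = -2 + (-5*(-3) - 17) = -2 + (15 - 17) = -2 - 2 = -4)
y(O) = -3 (y(O) = -1*3 = -3)
y(L(-2))*T = -3*(-4) = 12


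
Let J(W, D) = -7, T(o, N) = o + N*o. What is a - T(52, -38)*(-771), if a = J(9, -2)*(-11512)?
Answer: -1402820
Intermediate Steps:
a = 80584 (a = -7*(-11512) = 80584)
a - T(52, -38)*(-771) = 80584 - 52*(1 - 38)*(-771) = 80584 - 52*(-37)*(-771) = 80584 - (-1924)*(-771) = 80584 - 1*1483404 = 80584 - 1483404 = -1402820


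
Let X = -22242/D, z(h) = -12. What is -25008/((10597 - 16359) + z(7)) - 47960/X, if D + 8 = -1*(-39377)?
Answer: 82595914028/972919 ≈ 84895.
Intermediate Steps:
D = 39369 (D = -8 - 1*(-39377) = -8 + 39377 = 39369)
X = -674/1193 (X = -22242/39369 = -22242*1/39369 = -674/1193 ≈ -0.56496)
-25008/((10597 - 16359) + z(7)) - 47960/X = -25008/((10597 - 16359) - 12) - 47960/(-674/1193) = -25008/(-5762 - 12) - 47960*(-1193/674) = -25008/(-5774) + 28608140/337 = -25008*(-1/5774) + 28608140/337 = 12504/2887 + 28608140/337 = 82595914028/972919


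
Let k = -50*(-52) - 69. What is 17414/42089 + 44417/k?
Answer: 1913541947/106527259 ≈ 17.963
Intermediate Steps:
k = 2531 (k = 2600 - 69 = 2531)
17414/42089 + 44417/k = 17414/42089 + 44417/2531 = 1913541947/106527259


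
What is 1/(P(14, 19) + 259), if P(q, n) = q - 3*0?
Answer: 1/273 ≈ 0.0036630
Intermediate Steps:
P(q, n) = q (P(q, n) = q + 0 = q)
1/(P(14, 19) + 259) = 1/(14 + 259) = 1/273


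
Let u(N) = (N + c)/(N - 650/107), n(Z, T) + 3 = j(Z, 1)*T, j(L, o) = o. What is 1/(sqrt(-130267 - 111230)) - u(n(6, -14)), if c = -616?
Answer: -22577/823 - I*sqrt(26833)/80499 ≈ -27.433 - 0.0020349*I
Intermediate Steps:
n(Z, T) = -3 + T (n(Z, T) = -3 + 1*T = -3 + T)
u(N) = (-616 + N)/(-650/107 + N) (u(N) = (N - 616)/(N - 650/107) = (-616 + N)/(N - 650*1/107) = (-616 + N)/(N - 650/107) = (-616 + N)/(-650/107 + N))
1/(sqrt(-130267 - 111230)) - u(n(6, -14)) = 1/(sqrt(-130267 - 111230)) - 107*(-616 + (-3 - 14))/(-650 + 107*(-3 - 14)) = 1/(sqrt(-241497)) - 107*(-616 - 17)/(-650 + 107*(-17)) = 1/(3*I*sqrt(26833)) - 107*(-633)/(-650 - 1819) = -I*sqrt(26833)/80499 - 107*(-633)/(-2469) = -I*sqrt(26833)/80499 - 107*(-1)*(-633)/2469 = -I*sqrt(26833)/80499 - 1*22577/823 = -I*sqrt(26833)/80499 - 22577/823 = -22577/823 - I*sqrt(26833)/80499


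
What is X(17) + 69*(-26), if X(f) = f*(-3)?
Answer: -1845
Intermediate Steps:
X(f) = -3*f
X(17) + 69*(-26) = -3*17 + 69*(-26) = -51 - 1794 = -1845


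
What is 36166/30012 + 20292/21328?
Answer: 86271997/40005996 ≈ 2.1565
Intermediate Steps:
36166/30012 + 20292/21328 = 36166*(1/30012) + 20292*(1/21328) = 18083/15006 + 5073/5332 = 86271997/40005996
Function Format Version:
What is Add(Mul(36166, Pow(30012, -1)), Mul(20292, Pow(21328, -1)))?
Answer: Rational(86271997, 40005996) ≈ 2.1565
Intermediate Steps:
Add(Mul(36166, Pow(30012, -1)), Mul(20292, Pow(21328, -1))) = Add(Mul(36166, Rational(1, 30012)), Mul(20292, Rational(1, 21328))) = Add(Rational(18083, 15006), Rational(5073, 5332)) = Rational(86271997, 40005996)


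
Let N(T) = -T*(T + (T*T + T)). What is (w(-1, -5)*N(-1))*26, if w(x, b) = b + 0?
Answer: 130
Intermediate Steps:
w(x, b) = b
N(T) = -T*(T**2 + 2*T) (N(T) = -T*(T + (T**2 + T)) = -T*(T + (T + T**2)) = -T*(T**2 + 2*T))
(w(-1, -5)*N(-1))*26 = -5*(-1)**2*(-2 - 1*(-1))*26 = -5*(-2 + 1)*26 = -5*(-1)*26 = 5*26 = 130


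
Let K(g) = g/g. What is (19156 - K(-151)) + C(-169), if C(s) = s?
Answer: 18986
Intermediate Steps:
K(g) = 1
(19156 - K(-151)) + C(-169) = (19156 - 1*1) - 169 = (19156 - 1) - 169 = 19155 - 169 = 18986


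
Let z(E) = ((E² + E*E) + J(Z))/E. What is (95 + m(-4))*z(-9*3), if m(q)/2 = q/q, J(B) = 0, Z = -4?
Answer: -5238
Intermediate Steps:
m(q) = 2 (m(q) = 2*(q/q) = 2*1 = 2)
z(E) = 2*E (z(E) = ((E² + E*E) + 0)/E = ((E² + E²) + 0)/E = (2*E² + 0)/E = (2*E²)/E = 2*E)
(95 + m(-4))*z(-9*3) = (95 + 2)*(2*(-9*3)) = 97*(2*(-27)) = 97*(-54) = -5238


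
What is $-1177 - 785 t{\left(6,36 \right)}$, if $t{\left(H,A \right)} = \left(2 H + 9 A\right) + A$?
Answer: $-293197$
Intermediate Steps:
$t{\left(H,A \right)} = 2 H + 10 A$
$-1177 - 785 t{\left(6,36 \right)} = -1177 - 785 \left(2 \cdot 6 + 10 \cdot 36\right) = -1177 - 785 \left(12 + 360\right) = -1177 - 292020 = -293197$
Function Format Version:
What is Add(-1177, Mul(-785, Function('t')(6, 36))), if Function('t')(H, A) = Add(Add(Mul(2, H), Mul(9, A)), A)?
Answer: -293197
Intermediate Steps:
Function('t')(H, A) = Add(Mul(2, H), Mul(10, A))
Add(-1177, Mul(-785, Function('t')(6, 36))) = Add(-1177, Mul(-785, Add(Mul(2, 6), Mul(10, 36)))) = Add(-1177, Mul(-785, Add(12, 360))) = Add(-1177, Mul(-785, 372)) = Add(-1177, -292020) = -293197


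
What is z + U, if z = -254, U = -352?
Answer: -606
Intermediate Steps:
z + U = -254 - 352 = -606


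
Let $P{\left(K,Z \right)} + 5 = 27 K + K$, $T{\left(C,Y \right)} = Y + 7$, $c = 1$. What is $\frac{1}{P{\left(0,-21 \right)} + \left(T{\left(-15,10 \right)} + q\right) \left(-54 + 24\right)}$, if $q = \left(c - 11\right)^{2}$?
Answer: $- \frac{1}{3515} \approx -0.00028449$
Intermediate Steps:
$T{\left(C,Y \right)} = 7 + Y$
$P{\left(K,Z \right)} = -5 + 28 K$ ($P{\left(K,Z \right)} = -5 + \left(27 K + K\right) = -5 + 28 K$)
$q = 100$ ($q = \left(1 - 11\right)^{2} = \left(-10\right)^{2} = 100$)
$\frac{1}{P{\left(0,-21 \right)} + \left(T{\left(-15,10 \right)} + q\right) \left(-54 + 24\right)} = \frac{1}{\left(-5 + 28 \cdot 0\right) + \left(\left(7 + 10\right) + 100\right) \left(-54 + 24\right)} = \frac{1}{\left(-5 + 0\right) + \left(17 + 100\right) \left(-30\right)} = \frac{1}{-5 + 117 \left(-30\right)} = \frac{1}{-5 - 3510} = \frac{1}{-3515} = - \frac{1}{3515}$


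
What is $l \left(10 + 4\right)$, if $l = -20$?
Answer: $-280$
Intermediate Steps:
$l \left(10 + 4\right) = - 20 \left(10 + 4\right) = \left(-20\right) 14 = -280$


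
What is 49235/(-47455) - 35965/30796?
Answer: -644592027/292284836 ≈ -2.2054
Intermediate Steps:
49235/(-47455) - 35965/30796 = 49235*(-1/47455) - 35965*1/30796 = -9847/9491 - 35965/30796 = -644592027/292284836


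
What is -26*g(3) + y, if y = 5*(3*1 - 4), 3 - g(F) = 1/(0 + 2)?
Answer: -70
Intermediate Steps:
g(F) = 5/2 (g(F) = 3 - 1/(0 + 2) = 3 - 1/2 = 5/2)
y = -5 (y = 5*(3 - 4) = 5*(-1) = -5)
-26*g(3) + y = -26*5/2 - 5 = -65 - 5 = -70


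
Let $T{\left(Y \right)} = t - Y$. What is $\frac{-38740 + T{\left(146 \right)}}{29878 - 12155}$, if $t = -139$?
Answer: $- \frac{39025}{17723} \approx -2.2019$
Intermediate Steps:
$T{\left(Y \right)} = -139 - Y$
$\frac{-38740 + T{\left(146 \right)}}{29878 - 12155} = \frac{-38740 - 285}{29878 - 12155} = \frac{-38740 - 285}{17723} = \left(-38740 - 285\right) \frac{1}{17723} = \left(-39025\right) \frac{1}{17723} = - \frac{39025}{17723}$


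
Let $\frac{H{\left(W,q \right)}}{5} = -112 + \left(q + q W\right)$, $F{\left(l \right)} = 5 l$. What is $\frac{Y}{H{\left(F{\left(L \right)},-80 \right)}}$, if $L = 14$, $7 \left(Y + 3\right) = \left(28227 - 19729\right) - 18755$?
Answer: $\frac{5139}{101360} \approx 0.0507$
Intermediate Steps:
$Y = - \frac{10278}{7}$ ($Y = -3 + \frac{\left(28227 - 19729\right) - 18755}{7} = -3 + \frac{8498 - 18755}{7} = -3 + \frac{1}{7} \left(-10257\right) = -3 - \frac{10257}{7} = - \frac{10278}{7} \approx -1468.3$)
$H{\left(W,q \right)} = -560 + 5 q + 5 W q$ ($H{\left(W,q \right)} = 5 \left(-112 + \left(q + q W\right)\right) = 5 \left(-112 + \left(q + W q\right)\right) = 5 \left(-112 + q + W q\right) = -560 + 5 q + 5 W q$)
$\frac{Y}{H{\left(F{\left(L \right)},-80 \right)}} = - \frac{10278}{7 \left(-560 + 5 \left(-80\right) + 5 \cdot 5 \cdot 14 \left(-80\right)\right)} = - \frac{10278}{7 \left(-560 - 400 + 5 \cdot 70 \left(-80\right)\right)} = - \frac{10278}{7 \left(-560 - 400 - 28000\right)} = - \frac{10278}{7 \left(-28960\right)} = \left(- \frac{10278}{7}\right) \left(- \frac{1}{28960}\right) = \frac{5139}{101360}$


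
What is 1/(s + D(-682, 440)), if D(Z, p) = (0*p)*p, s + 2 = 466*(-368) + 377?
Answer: -1/171113 ≈ -5.8441e-6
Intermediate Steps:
s = -171113 (s = -2 + (466*(-368) + 377) = -2 + (-171488 + 377) = -2 - 171111 = -171113)
D(Z, p) = 0 (D(Z, p) = 0*p = 0)
1/(s + D(-682, 440)) = 1/(-171113 + 0) = 1/(-171113) = -1/171113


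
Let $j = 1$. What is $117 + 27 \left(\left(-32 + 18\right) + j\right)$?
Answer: $-234$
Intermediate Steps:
$117 + 27 \left(\left(-32 + 18\right) + j\right) = 117 + 27 \left(\left(-32 + 18\right) + 1\right) = 117 + 27 \left(-14 + 1\right) = 117 + 27 \left(-13\right) = 117 - 351 = -234$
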